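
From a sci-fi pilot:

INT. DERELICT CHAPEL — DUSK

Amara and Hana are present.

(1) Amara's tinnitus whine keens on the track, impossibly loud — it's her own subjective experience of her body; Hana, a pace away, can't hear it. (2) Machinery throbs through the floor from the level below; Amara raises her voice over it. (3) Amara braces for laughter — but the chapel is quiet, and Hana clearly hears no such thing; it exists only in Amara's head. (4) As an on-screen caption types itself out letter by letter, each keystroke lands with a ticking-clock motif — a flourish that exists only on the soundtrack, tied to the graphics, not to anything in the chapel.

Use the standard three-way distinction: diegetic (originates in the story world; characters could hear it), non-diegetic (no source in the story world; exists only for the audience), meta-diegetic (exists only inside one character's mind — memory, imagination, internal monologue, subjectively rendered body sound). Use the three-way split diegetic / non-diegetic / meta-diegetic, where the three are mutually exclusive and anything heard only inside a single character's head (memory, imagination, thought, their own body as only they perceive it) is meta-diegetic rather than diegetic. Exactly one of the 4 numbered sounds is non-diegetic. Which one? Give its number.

(1) is meta-diegetic: point-of-audition from inside Amara's body; not a sound in the room.
(2) is diegetic: machinery is part of the location's real environment.
Sound (3): the sound is imagined by Amara; nothing in the story world is producing it and Hana can't hear it, so meta-diegetic.
Sound (4): the caption isn't part of the story world, so neither is the sound tied to it, so non-diegetic.
Only (4) is non-diegetic.

4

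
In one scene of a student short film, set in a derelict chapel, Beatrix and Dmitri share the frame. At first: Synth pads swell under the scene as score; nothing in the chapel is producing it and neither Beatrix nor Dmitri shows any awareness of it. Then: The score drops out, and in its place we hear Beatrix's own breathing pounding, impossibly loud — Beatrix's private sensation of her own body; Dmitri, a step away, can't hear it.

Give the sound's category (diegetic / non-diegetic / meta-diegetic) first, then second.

First: underscore with no in-world source, inaudible to the characters → non-diegetic.
Second: the body sound is Beatrix's subjective perception alone — Dmitri can't hear it → meta-diegetic.

non-diegetic, meta-diegetic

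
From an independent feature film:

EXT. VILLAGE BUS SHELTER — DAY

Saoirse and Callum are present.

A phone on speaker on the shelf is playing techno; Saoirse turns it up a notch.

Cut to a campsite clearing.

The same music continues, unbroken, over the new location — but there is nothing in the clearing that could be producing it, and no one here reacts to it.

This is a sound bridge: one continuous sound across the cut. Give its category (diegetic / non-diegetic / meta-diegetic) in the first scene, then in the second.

Scene one: a phone on speaker is an on-screen source and Saoirse reacts to it → diegetic.
Scene two: there is no source in the clearing and no one hears it — it's now underscore → non-diegetic.

diegetic, non-diegetic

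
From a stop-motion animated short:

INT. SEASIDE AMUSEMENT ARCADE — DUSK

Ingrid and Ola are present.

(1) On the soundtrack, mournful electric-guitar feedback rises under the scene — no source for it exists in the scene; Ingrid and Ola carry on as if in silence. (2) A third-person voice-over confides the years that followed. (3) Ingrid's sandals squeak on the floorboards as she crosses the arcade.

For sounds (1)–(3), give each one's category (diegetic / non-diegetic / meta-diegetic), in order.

non-diegetic, non-diegetic, diegetic

(1) it has no source in the story world and no character can hear it — it's underscore → non-diegetic.
Sound (2): the narrator exists outside the story world, addressing only the audience, so non-diegetic.
Sound (3): Ingrid's footsteps are produced in the story world, so diegetic.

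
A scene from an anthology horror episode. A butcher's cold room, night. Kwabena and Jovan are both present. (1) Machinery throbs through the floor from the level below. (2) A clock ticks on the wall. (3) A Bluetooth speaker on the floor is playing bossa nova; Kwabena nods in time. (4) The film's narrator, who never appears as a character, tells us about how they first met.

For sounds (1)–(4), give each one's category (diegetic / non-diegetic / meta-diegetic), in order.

diegetic, diegetic, diegetic, non-diegetic

Sound (1): it's the actual ambient sound of the location, so diegetic.
(2) the sound comes from a clock physically present in the location → diegetic.
(3) is diegetic: a Bluetooth speaker is a physical source in the scene and Kwabena reacts to it.
Sound (4): commentary laid over the scene from outside the fiction, so non-diegetic.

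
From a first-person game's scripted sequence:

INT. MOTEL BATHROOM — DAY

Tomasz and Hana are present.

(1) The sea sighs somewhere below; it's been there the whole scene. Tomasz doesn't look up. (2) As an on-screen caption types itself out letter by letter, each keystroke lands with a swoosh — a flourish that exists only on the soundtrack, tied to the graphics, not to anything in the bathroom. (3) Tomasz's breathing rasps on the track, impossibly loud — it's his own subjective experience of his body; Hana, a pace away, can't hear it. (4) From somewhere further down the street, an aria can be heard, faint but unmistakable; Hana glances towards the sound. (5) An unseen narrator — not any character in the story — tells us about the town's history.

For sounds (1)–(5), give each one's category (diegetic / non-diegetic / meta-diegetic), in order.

diegetic, non-diegetic, meta-diegetic, diegetic, non-diegetic

(1) is diegetic: the sea is part of the location's real environment.
(2) is non-diegetic: sound married to a title/caption — outside the diegesis by definition.
(3) is meta-diegetic: a subjective body sound — Tomasz's private perception, inaudible to Hana.
(4) off-screen diegetic: the source is out of frame but still in the story's space → diegetic.
(5) the narrator exists outside the story world, addressing only the audience → non-diegetic.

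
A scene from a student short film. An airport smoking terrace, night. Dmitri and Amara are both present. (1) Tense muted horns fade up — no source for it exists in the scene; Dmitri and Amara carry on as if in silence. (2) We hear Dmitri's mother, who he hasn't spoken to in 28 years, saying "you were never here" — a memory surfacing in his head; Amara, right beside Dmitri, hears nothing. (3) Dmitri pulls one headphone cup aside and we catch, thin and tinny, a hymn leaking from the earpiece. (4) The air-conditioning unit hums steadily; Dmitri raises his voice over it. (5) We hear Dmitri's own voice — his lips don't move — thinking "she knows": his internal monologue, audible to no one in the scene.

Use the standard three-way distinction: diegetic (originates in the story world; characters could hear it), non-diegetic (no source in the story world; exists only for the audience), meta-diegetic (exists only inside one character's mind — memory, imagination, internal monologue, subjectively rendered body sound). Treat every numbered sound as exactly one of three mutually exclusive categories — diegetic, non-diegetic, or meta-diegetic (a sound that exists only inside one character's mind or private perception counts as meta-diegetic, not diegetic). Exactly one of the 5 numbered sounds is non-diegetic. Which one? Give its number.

1

(1) nothing in the terrace produces it and the characters don't hear it — pure soundtrack → non-diegetic.
(2) it's Dmitri's recollection rendered as sound; the other character can't hear it → meta-diegetic.
(3) it's leaking from a physical pair of headphones in the scene → diegetic.
(4) it's the actual ambient sound of the location → diegetic.
(5) is meta-diegetic: it's Dmitri's unspoken thought, heard only by the audience via his subjectivity.
Only (1) is non-diegetic.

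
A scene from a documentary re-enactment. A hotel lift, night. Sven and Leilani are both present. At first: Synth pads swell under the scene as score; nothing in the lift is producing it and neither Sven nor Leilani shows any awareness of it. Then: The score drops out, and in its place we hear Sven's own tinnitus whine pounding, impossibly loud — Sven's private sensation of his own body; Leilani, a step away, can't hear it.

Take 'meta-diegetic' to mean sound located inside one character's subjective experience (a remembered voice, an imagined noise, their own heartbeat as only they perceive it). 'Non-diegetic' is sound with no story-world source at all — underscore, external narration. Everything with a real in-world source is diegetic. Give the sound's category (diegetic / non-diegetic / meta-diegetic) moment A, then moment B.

Moment A: underscore with no in-world source, inaudible to the characters → non-diegetic.
Moment B: the body sound is Sven's subjective perception alone — Leilani can't hear it → meta-diegetic.

non-diegetic, meta-diegetic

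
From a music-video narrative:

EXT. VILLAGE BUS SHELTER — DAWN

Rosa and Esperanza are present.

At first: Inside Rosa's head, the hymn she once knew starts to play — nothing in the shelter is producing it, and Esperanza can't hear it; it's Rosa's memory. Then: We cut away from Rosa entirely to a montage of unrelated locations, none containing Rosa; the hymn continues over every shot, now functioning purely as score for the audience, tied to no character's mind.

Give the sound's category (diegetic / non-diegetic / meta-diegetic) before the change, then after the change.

meta-diegetic, non-diegetic

Before the change: the music lives inside Rosa's mind alone; Esperanza can't hear it → meta-diegetic.
After the change: once it plays over shots Rosa isn't in, detached from any character's subjectivity, it's conventional underscore → non-diegetic.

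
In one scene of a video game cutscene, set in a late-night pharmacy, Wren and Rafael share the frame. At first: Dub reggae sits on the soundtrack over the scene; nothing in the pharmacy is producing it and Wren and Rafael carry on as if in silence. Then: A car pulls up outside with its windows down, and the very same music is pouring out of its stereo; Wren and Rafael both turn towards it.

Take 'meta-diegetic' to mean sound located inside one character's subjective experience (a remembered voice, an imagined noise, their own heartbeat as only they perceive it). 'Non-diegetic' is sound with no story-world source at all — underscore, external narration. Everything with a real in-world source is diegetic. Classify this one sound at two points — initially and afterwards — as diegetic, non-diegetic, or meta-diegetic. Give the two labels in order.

Initially: no in-world source exists and no character can hear it — underscore → non-diegetic.
Afterwards: the car stereo is now a real source in the story world and the characters hear it → diegetic.

non-diegetic, diegetic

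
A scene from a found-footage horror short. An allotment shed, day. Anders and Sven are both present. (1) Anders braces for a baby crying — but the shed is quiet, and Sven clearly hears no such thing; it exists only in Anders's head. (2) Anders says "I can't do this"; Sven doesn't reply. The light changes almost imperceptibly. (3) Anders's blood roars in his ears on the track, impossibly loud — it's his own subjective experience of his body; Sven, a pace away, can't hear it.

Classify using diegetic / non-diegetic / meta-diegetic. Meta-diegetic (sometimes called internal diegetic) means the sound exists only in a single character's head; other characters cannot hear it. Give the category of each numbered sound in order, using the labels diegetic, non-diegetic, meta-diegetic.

(1) subjective to Anders: the shed is silent and Sven hears nothing → meta-diegetic.
(2) is diegetic: on-screen dialogue — Anders speaks and Sven is there to hear.
Sound (3): a subjective body sound — Anders's private perception, inaudible to Sven, so meta-diegetic.

meta-diegetic, diegetic, meta-diegetic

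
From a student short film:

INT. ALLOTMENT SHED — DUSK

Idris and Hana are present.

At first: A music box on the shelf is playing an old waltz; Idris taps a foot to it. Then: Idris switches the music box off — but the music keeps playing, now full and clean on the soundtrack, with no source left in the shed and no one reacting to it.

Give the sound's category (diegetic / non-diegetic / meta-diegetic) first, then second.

diegetic, non-diegetic

First: a music box is a real in-scene source and Idris reacts to it → diegetic.
Second: there is no longer any in-world source and no one can hear it — it has become underscore → non-diegetic.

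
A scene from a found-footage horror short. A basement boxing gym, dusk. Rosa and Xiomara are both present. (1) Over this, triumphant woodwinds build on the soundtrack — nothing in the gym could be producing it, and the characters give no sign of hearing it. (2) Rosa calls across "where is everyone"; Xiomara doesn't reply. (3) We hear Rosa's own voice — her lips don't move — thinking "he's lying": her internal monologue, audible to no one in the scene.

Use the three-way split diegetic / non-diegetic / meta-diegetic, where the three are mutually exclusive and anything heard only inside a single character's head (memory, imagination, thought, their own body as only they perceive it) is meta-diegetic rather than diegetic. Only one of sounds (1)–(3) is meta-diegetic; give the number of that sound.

3

(1) is non-diegetic: nothing in the gym produces it and the characters don't hear it — pure soundtrack.
Sound (2): on-screen dialogue — Rosa speaks and Xiomara is there to hear, so diegetic.
(3) is meta-diegetic: Rosa's thought-voice: a private mental sound no other character can hear.
Only (3) is meta-diegetic.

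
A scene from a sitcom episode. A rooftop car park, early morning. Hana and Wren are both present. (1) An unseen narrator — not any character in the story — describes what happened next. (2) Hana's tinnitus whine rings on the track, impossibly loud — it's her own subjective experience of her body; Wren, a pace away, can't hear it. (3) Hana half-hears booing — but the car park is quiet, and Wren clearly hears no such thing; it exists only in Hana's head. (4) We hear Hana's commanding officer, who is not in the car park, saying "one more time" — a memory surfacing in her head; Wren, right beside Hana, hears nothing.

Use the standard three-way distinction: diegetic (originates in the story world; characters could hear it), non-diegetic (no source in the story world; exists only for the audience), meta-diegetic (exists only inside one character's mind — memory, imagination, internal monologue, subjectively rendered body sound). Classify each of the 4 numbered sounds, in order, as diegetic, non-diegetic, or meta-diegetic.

Sound (1): the narrator exists outside the story world, addressing only the audience, so non-diegetic.
(2) a subjective body sound — Hana's private perception, inaudible to Wren → meta-diegetic.
Sound (3): Hana alone 'hears' it — an imagined sound, not present in the space, so meta-diegetic.
(4) it's Hana's recollection rendered as sound; the other character can't hear it → meta-diegetic.

non-diegetic, meta-diegetic, meta-diegetic, meta-diegetic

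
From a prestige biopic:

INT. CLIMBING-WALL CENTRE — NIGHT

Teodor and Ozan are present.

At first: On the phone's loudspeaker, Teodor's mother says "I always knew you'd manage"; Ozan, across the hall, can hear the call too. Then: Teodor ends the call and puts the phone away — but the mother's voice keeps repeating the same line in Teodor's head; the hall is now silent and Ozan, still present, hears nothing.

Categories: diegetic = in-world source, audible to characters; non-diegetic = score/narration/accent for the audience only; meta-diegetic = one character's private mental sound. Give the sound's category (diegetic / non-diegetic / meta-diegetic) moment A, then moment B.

Moment A: the loudspeaker is an in-world source; both Teodor and Ozan hear the call → diegetic.
Moment B: with the phone off, the voice continues only as Teodor's private mental replay — Ozan can't hear it → meta-diegetic.

diegetic, meta-diegetic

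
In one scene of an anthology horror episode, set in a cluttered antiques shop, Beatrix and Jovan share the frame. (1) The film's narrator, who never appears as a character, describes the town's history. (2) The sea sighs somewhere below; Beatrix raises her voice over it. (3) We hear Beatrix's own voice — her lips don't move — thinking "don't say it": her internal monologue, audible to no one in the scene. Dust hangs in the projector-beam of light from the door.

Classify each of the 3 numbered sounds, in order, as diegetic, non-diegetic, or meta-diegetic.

non-diegetic, diegetic, meta-diegetic

(1) the narrator exists outside the story world, addressing only the audience → non-diegetic.
(2) is diegetic: it's the actual ambient sound of the location.
Sound (3): Beatrix's thought-voice: a private mental sound no other character can hear, so meta-diegetic.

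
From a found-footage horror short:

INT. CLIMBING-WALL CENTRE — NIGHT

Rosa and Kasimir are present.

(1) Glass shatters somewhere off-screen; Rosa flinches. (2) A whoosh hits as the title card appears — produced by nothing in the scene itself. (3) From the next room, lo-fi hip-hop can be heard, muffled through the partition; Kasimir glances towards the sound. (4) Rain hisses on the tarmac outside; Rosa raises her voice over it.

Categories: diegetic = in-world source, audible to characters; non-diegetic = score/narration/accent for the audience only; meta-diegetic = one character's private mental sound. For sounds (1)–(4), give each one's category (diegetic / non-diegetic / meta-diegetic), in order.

(1) glass is a real object/event in the scene's world → diegetic.
(2) an editorial stinger — it belongs to the cut, not the story world → non-diegetic.
Sound (3): it's coming from the next room — a location within the story world — and Kasimir reacts, so diegetic.
Sound (4): rain is part of the location's real environment, so diegetic.

diegetic, non-diegetic, diegetic, diegetic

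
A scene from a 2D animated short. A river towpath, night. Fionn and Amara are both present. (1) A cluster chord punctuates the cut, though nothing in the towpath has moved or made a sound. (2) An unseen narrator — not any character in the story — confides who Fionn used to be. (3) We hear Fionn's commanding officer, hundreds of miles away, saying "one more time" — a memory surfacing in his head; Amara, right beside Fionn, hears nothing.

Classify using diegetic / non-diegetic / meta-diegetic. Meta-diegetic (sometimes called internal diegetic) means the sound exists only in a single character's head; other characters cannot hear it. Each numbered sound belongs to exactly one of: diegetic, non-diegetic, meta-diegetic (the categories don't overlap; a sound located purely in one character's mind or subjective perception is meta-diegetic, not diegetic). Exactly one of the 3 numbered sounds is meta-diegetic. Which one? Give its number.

(1) is non-diegetic: it's a sound-design accent with no in-world source; no one in the scene can hear it.
(2) is non-diegetic: the narrator exists outside the story world, addressing only the audience.
(3) a remembered line, private to Fionn — not present in the room, not audible to Amara → meta-diegetic.
Only (3) is meta-diegetic.

3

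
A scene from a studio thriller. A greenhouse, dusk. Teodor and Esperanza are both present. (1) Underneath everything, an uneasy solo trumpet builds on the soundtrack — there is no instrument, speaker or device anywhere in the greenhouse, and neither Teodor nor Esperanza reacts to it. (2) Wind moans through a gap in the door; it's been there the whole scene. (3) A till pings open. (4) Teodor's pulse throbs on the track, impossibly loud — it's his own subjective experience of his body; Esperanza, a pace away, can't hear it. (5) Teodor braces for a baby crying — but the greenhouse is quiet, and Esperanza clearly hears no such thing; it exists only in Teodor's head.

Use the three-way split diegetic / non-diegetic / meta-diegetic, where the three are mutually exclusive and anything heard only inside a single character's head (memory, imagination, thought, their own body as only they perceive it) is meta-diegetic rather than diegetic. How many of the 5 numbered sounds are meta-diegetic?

2

(1) is non-diegetic: it has no source in the story world and no character can hear it — it's underscore.
Sound (2): it's the actual ambient sound of the location, so diegetic.
(3) is diegetic: a till is a real object/event in the scene's world.
Sound (4): point-of-audition from inside Teodor's body; not a sound in the room, so meta-diegetic.
(5) the sound is imagined by Teodor; nothing in the story world is producing it and Esperanza can't hear it → meta-diegetic.
So 2 of the 5 are meta-diegetic: (4), (5).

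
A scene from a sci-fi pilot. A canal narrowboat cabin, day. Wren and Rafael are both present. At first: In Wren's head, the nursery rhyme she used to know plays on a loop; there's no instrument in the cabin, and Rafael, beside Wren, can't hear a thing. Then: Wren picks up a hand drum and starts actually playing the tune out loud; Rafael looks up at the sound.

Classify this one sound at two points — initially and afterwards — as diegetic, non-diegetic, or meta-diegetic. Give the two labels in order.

meta-diegetic, diegetic

Initially: the tune exists only as Wren's private memory; Rafael can't hear it → meta-diegetic.
Afterwards: Wren is now producing it live on a hand drum, in the room, and Rafael hears it → diegetic.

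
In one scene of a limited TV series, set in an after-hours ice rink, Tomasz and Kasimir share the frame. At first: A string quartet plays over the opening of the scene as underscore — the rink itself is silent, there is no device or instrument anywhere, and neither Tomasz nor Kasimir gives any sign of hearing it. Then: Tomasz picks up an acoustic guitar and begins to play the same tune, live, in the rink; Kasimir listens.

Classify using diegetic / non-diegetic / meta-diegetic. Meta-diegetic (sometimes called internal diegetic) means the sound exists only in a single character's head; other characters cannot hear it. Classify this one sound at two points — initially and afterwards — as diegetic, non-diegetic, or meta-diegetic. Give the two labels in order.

Initially: no in-world source exists and no character can hear it — underscore → non-diegetic.
Afterwards: an acoustic guitar is now a real source in the story world and the characters hear it → diegetic.

non-diegetic, diegetic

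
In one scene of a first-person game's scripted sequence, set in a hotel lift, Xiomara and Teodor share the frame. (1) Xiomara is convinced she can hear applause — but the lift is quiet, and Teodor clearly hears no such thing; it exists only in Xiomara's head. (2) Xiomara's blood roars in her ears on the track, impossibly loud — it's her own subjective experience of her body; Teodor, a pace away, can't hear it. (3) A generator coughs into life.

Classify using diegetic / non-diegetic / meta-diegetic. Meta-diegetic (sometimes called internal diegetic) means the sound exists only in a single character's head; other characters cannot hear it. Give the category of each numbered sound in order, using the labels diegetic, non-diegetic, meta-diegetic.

Sound (1): the sound is imagined by Xiomara; nothing in the story world is producing it and Teodor can't hear it, so meta-diegetic.
(2) it's Xiomara's internal bodily sensation rendered as sound; only Xiomara 'hears' it → meta-diegetic.
(3) is diegetic: an in-world source (a generator); characters could hear it.

meta-diegetic, meta-diegetic, diegetic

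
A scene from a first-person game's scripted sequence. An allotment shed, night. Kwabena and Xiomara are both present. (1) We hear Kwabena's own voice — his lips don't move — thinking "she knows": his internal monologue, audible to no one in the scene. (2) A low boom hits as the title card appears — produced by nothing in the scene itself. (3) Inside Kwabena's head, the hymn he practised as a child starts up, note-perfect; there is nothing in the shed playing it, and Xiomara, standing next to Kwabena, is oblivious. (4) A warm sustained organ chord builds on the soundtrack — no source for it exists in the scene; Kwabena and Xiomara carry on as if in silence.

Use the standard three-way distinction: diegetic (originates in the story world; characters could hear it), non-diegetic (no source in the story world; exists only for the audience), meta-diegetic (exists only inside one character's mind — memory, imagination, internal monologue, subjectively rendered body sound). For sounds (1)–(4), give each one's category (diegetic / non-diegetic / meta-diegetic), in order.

meta-diegetic, non-diegetic, meta-diegetic, non-diegetic

(1) it's Kwabena's unspoken thought, heard only by the audience via his subjectivity → meta-diegetic.
(2) is non-diegetic: an editorial stinger — it belongs to the cut, not the story world.
(3) remembered music, private to Kwabena — Xiomara is oblivious because it isn't in the room → meta-diegetic.
(4) is non-diegetic: score with no on-screen or off-screen source; it exists for the audience alone.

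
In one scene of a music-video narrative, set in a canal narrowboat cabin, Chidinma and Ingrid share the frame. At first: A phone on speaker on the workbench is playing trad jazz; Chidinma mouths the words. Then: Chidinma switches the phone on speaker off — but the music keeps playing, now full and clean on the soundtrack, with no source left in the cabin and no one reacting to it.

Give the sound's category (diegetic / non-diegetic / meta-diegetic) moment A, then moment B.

diegetic, non-diegetic

Moment A: a phone on speaker is a real in-scene source and Chidinma reacts to it → diegetic.
Moment B: there is no longer any in-world source and no one can hear it — it has become underscore → non-diegetic.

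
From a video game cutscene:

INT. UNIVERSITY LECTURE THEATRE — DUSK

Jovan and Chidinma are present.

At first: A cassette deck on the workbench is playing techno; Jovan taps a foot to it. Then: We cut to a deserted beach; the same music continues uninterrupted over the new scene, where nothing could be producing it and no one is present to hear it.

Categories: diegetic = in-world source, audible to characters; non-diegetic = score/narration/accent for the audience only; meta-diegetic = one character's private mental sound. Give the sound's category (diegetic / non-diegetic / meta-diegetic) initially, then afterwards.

diegetic, non-diegetic

Initially: a cassette deck is a real in-scene source and Jovan reacts to it → diegetic.
Afterwards: there is no longer any in-world source and no one can hear it — it has become underscore → non-diegetic.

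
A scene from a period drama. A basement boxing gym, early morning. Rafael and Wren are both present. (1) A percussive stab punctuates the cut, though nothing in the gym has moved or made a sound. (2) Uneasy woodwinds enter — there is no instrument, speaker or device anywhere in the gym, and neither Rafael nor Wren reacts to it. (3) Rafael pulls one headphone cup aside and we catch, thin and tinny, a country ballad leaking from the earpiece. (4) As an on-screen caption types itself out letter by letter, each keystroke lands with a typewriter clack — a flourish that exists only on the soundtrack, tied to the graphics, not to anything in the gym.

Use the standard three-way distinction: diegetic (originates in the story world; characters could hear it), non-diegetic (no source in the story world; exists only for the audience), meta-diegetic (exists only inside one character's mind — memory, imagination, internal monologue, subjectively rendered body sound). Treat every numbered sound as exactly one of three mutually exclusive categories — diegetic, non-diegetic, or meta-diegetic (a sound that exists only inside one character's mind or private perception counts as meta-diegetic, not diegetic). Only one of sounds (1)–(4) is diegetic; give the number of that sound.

Sound (1): an editorial stinger — it belongs to the cut, not the story world, so non-diegetic.
Sound (2): it has no source in the story world and no character can hear it — it's underscore, so non-diegetic.
(3) the headphones are an on-screen source → diegetic.
Sound (4): the caption isn't part of the story world, so neither is the sound tied to it, so non-diegetic.
Only (3) is diegetic.

3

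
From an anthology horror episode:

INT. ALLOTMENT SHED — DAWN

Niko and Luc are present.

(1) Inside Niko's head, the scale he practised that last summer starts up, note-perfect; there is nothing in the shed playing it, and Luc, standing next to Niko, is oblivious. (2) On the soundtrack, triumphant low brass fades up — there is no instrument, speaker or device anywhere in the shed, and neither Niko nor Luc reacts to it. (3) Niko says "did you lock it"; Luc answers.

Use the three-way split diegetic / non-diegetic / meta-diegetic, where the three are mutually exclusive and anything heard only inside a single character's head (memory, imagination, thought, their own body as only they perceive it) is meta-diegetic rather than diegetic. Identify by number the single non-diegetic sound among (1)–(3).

(1) remembered music, private to Niko — Luc is oblivious because it isn't in the room → meta-diegetic.
Sound (2): nothing in the shed produces it and the characters don't hear it — pure soundtrack, so non-diegetic.
(3) spoken by a character present in the story world → diegetic.
Only (2) is non-diegetic.

2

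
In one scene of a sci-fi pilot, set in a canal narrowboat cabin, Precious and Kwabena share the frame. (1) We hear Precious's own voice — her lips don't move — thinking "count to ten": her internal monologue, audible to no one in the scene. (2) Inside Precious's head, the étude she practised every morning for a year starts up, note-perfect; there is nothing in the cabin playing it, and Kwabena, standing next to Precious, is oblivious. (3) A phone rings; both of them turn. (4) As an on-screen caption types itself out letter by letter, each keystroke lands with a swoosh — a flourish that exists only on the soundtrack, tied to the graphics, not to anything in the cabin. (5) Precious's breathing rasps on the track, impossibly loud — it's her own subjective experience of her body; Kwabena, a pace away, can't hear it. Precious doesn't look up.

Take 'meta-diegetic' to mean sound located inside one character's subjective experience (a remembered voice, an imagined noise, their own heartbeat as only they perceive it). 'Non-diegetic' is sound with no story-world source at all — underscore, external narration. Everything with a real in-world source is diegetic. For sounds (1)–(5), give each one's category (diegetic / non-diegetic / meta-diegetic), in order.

meta-diegetic, meta-diegetic, diegetic, non-diegetic, meta-diegetic

Sound (1): internal monologue — inside Precious's mind, not spoken into the scene, so meta-diegetic.
(2) is meta-diegetic: the music is a memory playing inside Precious's mind alone; no real-world source, Kwabena can't hear it.
(3) is diegetic: the sound comes from a phone physically present in the location.
(4) is non-diegetic: the caption isn't part of the story world, so neither is the sound tied to it.
(5) is meta-diegetic: a subjective body sound — Precious's private perception, inaudible to Kwabena.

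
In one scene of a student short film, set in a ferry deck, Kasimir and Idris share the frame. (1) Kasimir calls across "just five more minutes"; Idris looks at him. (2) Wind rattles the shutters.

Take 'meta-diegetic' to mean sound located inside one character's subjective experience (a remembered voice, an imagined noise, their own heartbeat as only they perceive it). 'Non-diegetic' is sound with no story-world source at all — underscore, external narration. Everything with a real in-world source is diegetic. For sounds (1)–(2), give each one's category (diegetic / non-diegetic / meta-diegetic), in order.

(1) spoken by a character present in the story world → diegetic.
(2) is diegetic: it's the actual ambient sound of the location.

diegetic, diegetic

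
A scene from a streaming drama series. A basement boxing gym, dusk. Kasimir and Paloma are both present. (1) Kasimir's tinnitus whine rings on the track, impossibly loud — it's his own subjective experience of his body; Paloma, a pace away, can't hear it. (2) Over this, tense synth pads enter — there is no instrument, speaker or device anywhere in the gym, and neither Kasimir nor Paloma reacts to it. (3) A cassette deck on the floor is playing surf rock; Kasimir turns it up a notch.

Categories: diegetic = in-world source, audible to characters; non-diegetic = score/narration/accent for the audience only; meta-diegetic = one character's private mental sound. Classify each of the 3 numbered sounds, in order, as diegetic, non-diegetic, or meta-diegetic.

(1) is meta-diegetic: a subjective body sound — Kasimir's private perception, inaudible to Paloma.
Sound (2): nothing in the gym produces it and the characters don't hear it — pure soundtrack, so non-diegetic.
(3) the music comes from an on-screen device that Kasimir responds to → diegetic.

meta-diegetic, non-diegetic, diegetic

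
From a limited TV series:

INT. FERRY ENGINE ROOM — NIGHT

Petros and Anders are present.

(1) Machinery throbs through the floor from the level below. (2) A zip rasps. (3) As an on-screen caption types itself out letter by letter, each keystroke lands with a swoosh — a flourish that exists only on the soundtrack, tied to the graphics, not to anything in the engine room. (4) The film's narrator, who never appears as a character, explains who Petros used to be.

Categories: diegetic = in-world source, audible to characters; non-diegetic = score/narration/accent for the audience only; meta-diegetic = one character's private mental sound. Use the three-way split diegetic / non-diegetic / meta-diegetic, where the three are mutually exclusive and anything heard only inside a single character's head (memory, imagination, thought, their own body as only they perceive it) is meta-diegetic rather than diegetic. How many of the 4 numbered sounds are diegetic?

2

Sound (1): it's the actual ambient sound of the location, so diegetic.
(2) the sound comes from a zip physically present in the location → diegetic.
(3) sound married to a title/caption — outside the diegesis by definition → non-diegetic.
Sound (4): commentary laid over the scene from outside the fiction, so non-diegetic.
Diegetic: (1), (2) — that's 2.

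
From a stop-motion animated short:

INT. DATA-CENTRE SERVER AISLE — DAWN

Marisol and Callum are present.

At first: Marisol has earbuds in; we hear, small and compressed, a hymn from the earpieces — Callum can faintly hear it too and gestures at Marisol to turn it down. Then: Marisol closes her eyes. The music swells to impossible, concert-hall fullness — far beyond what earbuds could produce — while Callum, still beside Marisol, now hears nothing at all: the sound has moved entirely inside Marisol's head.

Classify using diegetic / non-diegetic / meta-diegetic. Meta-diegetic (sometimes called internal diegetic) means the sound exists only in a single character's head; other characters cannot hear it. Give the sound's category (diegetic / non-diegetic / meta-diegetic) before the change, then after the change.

diegetic, meta-diegetic

Before the change: the earbuds are a physical source both characters can hear → diegetic.
After the change: the music now exists only as Marisol's subjective experience; Callum can no longer hear it → meta-diegetic.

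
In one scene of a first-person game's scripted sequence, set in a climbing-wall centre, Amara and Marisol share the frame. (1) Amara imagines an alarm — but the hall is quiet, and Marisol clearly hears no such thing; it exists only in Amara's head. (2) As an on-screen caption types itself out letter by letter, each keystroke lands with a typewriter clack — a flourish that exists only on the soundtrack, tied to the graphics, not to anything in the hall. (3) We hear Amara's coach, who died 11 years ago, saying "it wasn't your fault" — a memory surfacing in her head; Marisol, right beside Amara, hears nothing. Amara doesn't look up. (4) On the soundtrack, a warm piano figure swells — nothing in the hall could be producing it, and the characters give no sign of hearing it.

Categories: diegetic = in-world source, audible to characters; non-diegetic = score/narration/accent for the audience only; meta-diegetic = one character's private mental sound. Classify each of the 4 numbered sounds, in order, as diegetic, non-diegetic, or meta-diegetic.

meta-diegetic, non-diegetic, meta-diegetic, non-diegetic

Sound (1): the sound is imagined by Amara; nothing in the story world is producing it and Marisol can't hear it, so meta-diegetic.
(2) it accompanies on-screen graphics, not anything inside the story world → non-diegetic.
(3) is meta-diegetic: the voice is a memory playing only inside Amara's mind; Marisol can't hear it.
Sound (4): it has no source in the story world and no character can hear it — it's underscore, so non-diegetic.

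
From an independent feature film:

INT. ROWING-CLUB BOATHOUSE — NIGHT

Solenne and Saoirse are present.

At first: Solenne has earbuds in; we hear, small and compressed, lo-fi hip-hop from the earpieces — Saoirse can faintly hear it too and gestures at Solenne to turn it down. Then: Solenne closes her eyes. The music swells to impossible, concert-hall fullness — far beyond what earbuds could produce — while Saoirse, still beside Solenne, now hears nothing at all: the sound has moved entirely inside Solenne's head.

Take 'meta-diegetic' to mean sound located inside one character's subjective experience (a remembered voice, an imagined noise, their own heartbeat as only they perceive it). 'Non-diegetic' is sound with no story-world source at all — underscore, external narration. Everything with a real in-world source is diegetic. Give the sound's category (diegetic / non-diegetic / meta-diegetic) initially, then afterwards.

diegetic, meta-diegetic

Initially: the earbuds are a physical source both characters can hear → diegetic.
Afterwards: the music now exists only as Solenne's subjective experience; Saoirse can no longer hear it → meta-diegetic.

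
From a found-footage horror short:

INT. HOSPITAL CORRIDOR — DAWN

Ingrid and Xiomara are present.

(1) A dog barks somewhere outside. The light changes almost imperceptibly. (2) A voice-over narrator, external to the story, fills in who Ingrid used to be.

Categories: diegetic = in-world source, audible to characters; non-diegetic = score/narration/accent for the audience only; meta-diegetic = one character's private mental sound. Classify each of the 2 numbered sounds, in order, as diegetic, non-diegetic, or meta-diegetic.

diegetic, non-diegetic

Sound (1): an in-world source (a dog); characters could hear it, so diegetic.
(2) commentary laid over the scene from outside the fiction → non-diegetic.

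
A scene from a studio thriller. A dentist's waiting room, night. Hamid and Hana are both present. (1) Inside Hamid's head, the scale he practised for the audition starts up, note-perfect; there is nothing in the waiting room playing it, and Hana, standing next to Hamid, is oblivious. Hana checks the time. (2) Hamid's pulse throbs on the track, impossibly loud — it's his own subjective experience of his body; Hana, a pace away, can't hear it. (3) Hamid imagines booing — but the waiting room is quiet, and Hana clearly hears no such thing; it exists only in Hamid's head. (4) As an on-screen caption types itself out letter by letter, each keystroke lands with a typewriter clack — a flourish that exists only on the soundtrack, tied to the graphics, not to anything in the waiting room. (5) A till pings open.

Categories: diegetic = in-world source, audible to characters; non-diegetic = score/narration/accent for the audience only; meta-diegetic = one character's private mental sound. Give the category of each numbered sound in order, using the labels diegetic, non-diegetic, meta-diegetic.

Sound (1): it lives in Hamid's subjectivity, not in the waiting room, so meta-diegetic.
Sound (2): a subjective body sound — Hamid's private perception, inaudible to Hana, so meta-diegetic.
(3) is meta-diegetic: subjective to Hamid: the waiting room is silent and Hana hears nothing.
Sound (4): the caption isn't part of the story world, so neither is the sound tied to it, so non-diegetic.
Sound (5): a till is a real object/event in the scene's world, so diegetic.

meta-diegetic, meta-diegetic, meta-diegetic, non-diegetic, diegetic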